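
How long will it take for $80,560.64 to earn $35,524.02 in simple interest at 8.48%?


Rearrange the simple interest formula for t:
I = P × r × t  ⇒  t = I / (P × r)
t = $35,524.02 / ($80,560.64 × 0.0848)
t = 5.2

t = I/(P×r) = 5.2 years


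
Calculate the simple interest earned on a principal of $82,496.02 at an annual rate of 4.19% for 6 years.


Simple interest formula: I = P × r × t
I = $82,496.02 × 0.0419 × 6
I = $20,739.50

I = P × r × t = $20,739.50


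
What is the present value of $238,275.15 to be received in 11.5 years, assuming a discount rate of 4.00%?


Present value formula: PV = FV / (1 + r)^t
PV = $238,275.15 / (1 + 0.04)^11.5
PV = $238,275.15 / 1.5699413
PV = $151,773.29

PV = FV / (1 + r)^t = $151,773.29


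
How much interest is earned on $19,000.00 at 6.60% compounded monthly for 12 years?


Compound interest earned = final amount − principal.
A = P(1 + r/n)^(nt) = $19,000.00 × (1 + 0.066/12)^(12 × 12) = $41,857.41
Interest = A − P = $41,857.41 − $19,000.00 = $22,857.41

Interest = A - P = $22,857.41


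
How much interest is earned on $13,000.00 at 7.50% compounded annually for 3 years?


Compound interest earned = final amount − principal.
A = P(1 + r/n)^(nt) = $13,000.00 × (1 + 0.075/1)^(1 × 3) = $16,149.86
Interest = A − P = $16,149.86 − $13,000.00 = $3,149.86

Interest = A - P = $3,149.86


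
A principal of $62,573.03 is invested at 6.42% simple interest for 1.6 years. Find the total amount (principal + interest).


Total amount formula: A = P(1 + rt) = P + P·r·t
Interest: I = P × r × t = $62,573.03 × 0.0642 × 1.6 = $6,427.50
A = P + I = $62,573.03 + $6,427.50 = $69,000.53

A = P + I = P(1 + rt) = $69,000.53


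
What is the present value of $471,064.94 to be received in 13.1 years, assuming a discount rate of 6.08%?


Present value formula: PV = FV / (1 + r)^t
PV = $471,064.94 / (1 + 0.0608)^13.1
PV = $471,064.94 / 2.166701
PV = $217,411.14

PV = FV / (1 + r)^t = $217,411.14


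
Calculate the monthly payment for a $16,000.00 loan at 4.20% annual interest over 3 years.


Loan payment formula: PMT = PV × r / (1 − (1 + r)^(−n))
Monthly rate r = 0.042/12 = 0.0035, n = 36 months
Denominator: 1 − (1 + 0.042/12)^(−36) = 0.118191
PMT = $16,000.00 × (0.042/12) / 0.118191
PMT = $473.81 per month

PMT = PV × r / (1-(1+r)^(-n)) = $473.81/month


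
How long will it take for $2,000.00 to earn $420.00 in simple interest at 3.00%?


Rearrange the simple interest formula for t:
I = P × r × t  ⇒  t = I / (P × r)
t = $420.00 / ($2,000.00 × 0.03)
t = 7

t = I/(P×r) = 7 years


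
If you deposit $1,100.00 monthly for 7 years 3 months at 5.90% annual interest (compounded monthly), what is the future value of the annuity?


Future value of an ordinary annuity: FV = PMT × ((1 + r)^n − 1) / r
Monthly rate r = 0.059/12 ≈ 0.00491667, n = 87
FV = $1,100.00 × ((1 + 0.059/12)^87 − 1) / (0.059/12)
FV = $1,100.00 × 108.243217
FV = $119,067.54

FV = PMT × ((1+r)^n - 1)/r = $119,067.54


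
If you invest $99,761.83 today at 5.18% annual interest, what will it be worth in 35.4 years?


Future value formula: FV = PV × (1 + r)^t
FV = $99,761.83 × (1 + 0.0518)^35.4
FV = $99,761.83 × 5.9763234
FV = $596,208.96

FV = PV × (1 + r)^t = $596,208.96


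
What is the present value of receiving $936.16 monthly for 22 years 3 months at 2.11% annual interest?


Present value of an ordinary annuity: PV = PMT × (1 − (1 + r)^(−n)) / r
Monthly rate r = 0.0211/12 ≈ 0.00175833, n = 267
PV = $936.16 × (1 − (1 + 0.0211/12)^(−267)) / (0.0211/12)
PV = $936.16 × 212.935544
PV = $199,341.74

PV = PMT × (1-(1+r)^(-n))/r = $199,341.74


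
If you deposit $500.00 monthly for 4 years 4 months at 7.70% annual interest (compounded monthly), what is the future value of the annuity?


Future value of an ordinary annuity: FV = PMT × ((1 + r)^n − 1) / r
Monthly rate r = 0.077/12 ≈ 0.00641667, n = 52
FV = $500.00 × ((1 + 0.077/12)^52 − 1) / (0.077/12)
FV = $500.00 × 61.494599
FV = $30,747.30

FV = PMT × ((1+r)^n - 1)/r = $30,747.30


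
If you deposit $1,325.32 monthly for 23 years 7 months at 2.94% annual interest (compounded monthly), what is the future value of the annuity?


Future value of an ordinary annuity: FV = PMT × ((1 + r)^n − 1) / r
Monthly rate r = 0.0294/12 = 0.00245, n = 283
FV = $1,325.32 × ((1 + 0.0294/12)^283 − 1) / (0.0294/12)
FV = $1,325.32 × 407.636782
FV = $540,249.18

FV = PMT × ((1+r)^n - 1)/r = $540,249.18


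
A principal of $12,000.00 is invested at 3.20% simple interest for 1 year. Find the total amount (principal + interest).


Total amount formula: A = P(1 + rt) = P + P·r·t
Interest: I = P × r × t = $12,000.00 × 0.032 × 1 = $384.00
A = P + I = $12,000.00 + $384.00 = $12,384.00

A = P + I = P(1 + rt) = $12,384.00


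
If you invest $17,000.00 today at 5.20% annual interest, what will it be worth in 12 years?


Future value formula: FV = PV × (1 + r)^t
FV = $17,000.00 × (1 + 0.052)^12
FV = $17,000.00 × 1.837337
FV = $31,234.73

FV = PV × (1 + r)^t = $31,234.73


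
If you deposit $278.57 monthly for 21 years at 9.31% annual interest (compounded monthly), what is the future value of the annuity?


Future value of an ordinary annuity: FV = PMT × ((1 + r)^n − 1) / r
Monthly rate r = 0.0931/12 ≈ 0.00775833, n = 252
FV = $278.57 × ((1 + 0.0931/12)^252 − 1) / (0.0931/12)
FV = $278.57 × 774.847130
FV = $215,849.17

FV = PMT × ((1+r)^n - 1)/r = $215,849.17


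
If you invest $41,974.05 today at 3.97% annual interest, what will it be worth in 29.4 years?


Future value formula: FV = PV × (1 + r)^t
FV = $41,974.05 × (1 + 0.0397)^29.4
FV = $41,974.05 × 3.1412065
FV = $131,849.16

FV = PV × (1 + r)^t = $131,849.16


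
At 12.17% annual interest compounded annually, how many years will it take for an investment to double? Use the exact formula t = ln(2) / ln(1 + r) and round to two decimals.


Doubling condition: (1 + r)^t = 2
Take ln of both sides: t × ln(1 + r) = ln(2)
t = ln(2) / ln(1 + r)
t = 0.693147 / 0.114845
t = 6.04

t = ln(2) / ln(1 + r) = 6.04 years


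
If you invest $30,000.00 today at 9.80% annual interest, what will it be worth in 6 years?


Future value formula: FV = PV × (1 + r)^t
FV = $30,000.00 × (1 + 0.098)^6
FV = $30,000.00 × 1.75232251
FV = $52,569.68

FV = PV × (1 + r)^t = $52,569.68


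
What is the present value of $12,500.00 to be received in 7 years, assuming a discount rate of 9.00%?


Present value formula: PV = FV / (1 + r)^t
PV = $12,500.00 / (1 + 0.09)^7
PV = $12,500.00 / 1.828039
PV = $6,837.93

PV = FV / (1 + r)^t = $6,837.93


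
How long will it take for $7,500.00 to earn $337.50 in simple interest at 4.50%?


Rearrange the simple interest formula for t:
I = P × r × t  ⇒  t = I / (P × r)
t = $337.50 / ($7,500.00 × 0.045)
t = 1

t = I/(P×r) = 1 year


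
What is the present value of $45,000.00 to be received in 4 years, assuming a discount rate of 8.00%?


Present value formula: PV = FV / (1 + r)^t
PV = $45,000.00 / (1 + 0.08)^4
PV = $45,000.00 / 1.360489
PV = $33,076.34

PV = FV / (1 + r)^t = $33,076.34


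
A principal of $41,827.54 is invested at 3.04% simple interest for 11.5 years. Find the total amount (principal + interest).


Total amount formula: A = P(1 + rt) = P + P·r·t
Interest: I = P × r × t = $41,827.54 × 0.0304 × 11.5 = $14,622.91
A = P + I = $41,827.54 + $14,622.91 = $56,450.45

A = P + I = P(1 + rt) = $56,450.45


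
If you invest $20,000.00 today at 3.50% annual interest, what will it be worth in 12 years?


Future value formula: FV = PV × (1 + r)^t
FV = $20,000.00 × (1 + 0.035)^12
FV = $20,000.00 × 1.5110687
FV = $30,221.37

FV = PV × (1 + r)^t = $30,221.37


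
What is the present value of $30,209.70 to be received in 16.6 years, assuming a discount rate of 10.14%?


Present value formula: PV = FV / (1 + r)^t
PV = $30,209.70 / (1 + 0.1014)^16.6
PV = $30,209.70 / 4.969220
PV = $6,079.36

PV = FV / (1 + r)^t = $6,079.36


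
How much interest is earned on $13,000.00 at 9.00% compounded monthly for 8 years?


Compound interest earned = final amount − principal.
A = P(1 + r/n)^(nt) = $13,000.00 × (1 + 0.09/12)^(12 × 8) = $26,635.98
Interest = A − P = $26,635.98 − $13,000.00 = $13,635.98

Interest = A - P = $13,635.98


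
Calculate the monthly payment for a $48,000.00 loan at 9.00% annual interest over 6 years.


Loan payment formula: PMT = PV × r / (1 − (1 + r)^(−n))
Monthly rate r = 0.09/12 = 0.0075, n = 72 months
Denominator: 1 − (1 + 0.09/12)^(−72) = 0.416076
PMT = $48,000.00 × (0.09/12) / 0.416076
PMT = $865.23 per month

PMT = PV × r / (1-(1+r)^(-n)) = $865.23/month


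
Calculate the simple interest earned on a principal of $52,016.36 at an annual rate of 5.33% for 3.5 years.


Simple interest formula: I = P × r × t
I = $52,016.36 × 0.0533 × 3.5
I = $9,703.65

I = P × r × t = $9,703.65


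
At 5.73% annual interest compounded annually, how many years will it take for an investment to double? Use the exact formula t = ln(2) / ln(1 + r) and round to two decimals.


Doubling condition: (1 + r)^t = 2
Take ln of both sides: t × ln(1 + r) = ln(2)
t = ln(2) / ln(1 + r)
t = 0.693147 / 0.055718
t = 12.44

t = ln(2) / ln(1 + r) = 12.44 years


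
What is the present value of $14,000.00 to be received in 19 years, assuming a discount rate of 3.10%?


Present value formula: PV = FV / (1 + r)^t
PV = $14,000.00 / (1 + 0.031)^19
PV = $14,000.00 / 1.786136
PV = $7,838.15

PV = FV / (1 + r)^t = $7,838.15


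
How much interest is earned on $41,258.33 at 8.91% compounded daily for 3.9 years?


Compound interest earned = final amount − principal.
A = P(1 + r/n)^(nt) = $41,258.33 × (1 + 0.0891/365)^(365 × 3.9) = $58,399.11
Interest = A − P = $58,399.11 − $41,258.33 = $17,140.78

Interest = A - P = $17,140.78


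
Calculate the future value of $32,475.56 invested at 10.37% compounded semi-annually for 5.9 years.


Compound interest formula: A = P(1 + r/n)^(nt)
A = $32,475.56 × (1 + 0.1037/2)^(2 × 5.9)
Growth factor: (1 + 0.1037/2)^11.8 = 1.8157455
A = $32,475.56 × 1.8157455
A = $58,967.35

A = P(1 + r/n)^(nt) = $58,967.35


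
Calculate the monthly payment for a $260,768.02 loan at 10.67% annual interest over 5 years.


Loan payment formula: PMT = PV × r / (1 − (1 + r)^(−n))
Monthly rate r = 0.1067/12 ≈ 0.00889167, n = 60 months
Denominator: 1 − (1 + 0.1067/12)^(−60) = 0.412067
PMT = $260,768.02 × (0.1067/12) / 0.412067
PMT = $5,626.91 per month

PMT = PV × r / (1-(1+r)^(-n)) = $5,626.91/month


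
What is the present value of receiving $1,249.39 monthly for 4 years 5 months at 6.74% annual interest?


Present value of an ordinary annuity: PV = PMT × (1 − (1 + r)^(−n)) / r
Monthly rate r = 0.0674/12 ≈ 0.00561667, n = 53
PV = $1,249.39 × (1 − (1 + 0.0674/12)^(−53)) / (0.0674/12)
PV = $1,249.39 × 45.7290555
PV = $57,133.42

PV = PMT × (1-(1+r)^(-n))/r = $57,133.42


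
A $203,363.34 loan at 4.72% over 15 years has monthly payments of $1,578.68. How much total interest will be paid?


Total paid over the life of the loan = PMT × n.
Total paid = $1,578.68 × 180 = $284,162.40
Total interest = total paid − principal = $284,162.40 − $203,363.34 = $80,799.06

Total interest = (PMT × n) - PV = $80,799.06


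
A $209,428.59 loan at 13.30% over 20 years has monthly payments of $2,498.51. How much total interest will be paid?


Total paid over the life of the loan = PMT × n.
Total paid = $2,498.51 × 240 = $599,642.40
Total interest = total paid − principal = $599,642.40 − $209,428.59 = $390,213.81

Total interest = (PMT × n) - PV = $390,213.81


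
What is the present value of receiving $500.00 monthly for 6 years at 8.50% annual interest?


Present value of an ordinary annuity: PV = PMT × (1 − (1 + r)^(−n)) / r
Monthly rate r = 0.085/12 ≈ 0.00708333, n = 72
PV = $500.00 × (1 − (1 + 0.085/12)^(−72)) / (0.085/12)
PV = $500.00 × 56.248080
PV = $28,124.04

PV = PMT × (1-(1+r)^(-n))/r = $28,124.04


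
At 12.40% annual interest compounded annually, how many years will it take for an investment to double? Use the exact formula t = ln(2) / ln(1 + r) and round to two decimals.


Doubling condition: (1 + r)^t = 2
Take ln of both sides: t × ln(1 + r) = ln(2)
t = ln(2) / ln(1 + r)
t = 0.693147 / 0.116894
t = 5.93

t = ln(2) / ln(1 + r) = 5.93 years


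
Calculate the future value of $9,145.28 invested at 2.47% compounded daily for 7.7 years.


Compound interest formula: A = P(1 + r/n)^(nt)
A = $9,145.28 × (1 + 0.0247/365)^(365 × 7.7)
Growth factor: (1 + 0.0247/365)^2810.5 = 1.209472
A = $9,145.28 × 1.209472
A = $11,060.96

A = P(1 + r/n)^(nt) = $11,060.96


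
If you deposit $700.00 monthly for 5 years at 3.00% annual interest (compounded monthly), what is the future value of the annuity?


Future value of an ordinary annuity: FV = PMT × ((1 + r)^n − 1) / r
Monthly rate r = 0.03/12 = 0.0025, n = 60
FV = $700.00 × ((1 + 0.03/12)^60 − 1) / (0.03/12)
FV = $700.00 × 64.646713
FV = $45,252.70

FV = PMT × ((1+r)^n - 1)/r = $45,252.70


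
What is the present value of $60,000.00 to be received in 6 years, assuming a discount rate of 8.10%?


Present value formula: PV = FV / (1 + r)^t
PV = $60,000.00 / (1 + 0.081)^6
PV = $60,000.00 / 1.5957107
PV = $37,600.80

PV = FV / (1 + r)^t = $37,600.80


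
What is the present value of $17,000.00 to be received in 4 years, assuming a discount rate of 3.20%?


Present value formula: PV = FV / (1 + r)^t
PV = $17,000.00 / (1 + 0.032)^4
PV = $17,000.00 / 1.134276
PV = $14,987.53

PV = FV / (1 + r)^t = $14,987.53


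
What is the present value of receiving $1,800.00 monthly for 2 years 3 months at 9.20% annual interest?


Present value of an ordinary annuity: PV = PMT × (1 − (1 + r)^(−n)) / r
Monthly rate r = 0.092/12 ≈ 0.00766667, n = 27
PV = $1,800.00 × (1 − (1 + 0.092/12)^(−27)) / (0.092/12)
PV = $1,800.00 × 24.304988
PV = $43,748.98

PV = PMT × (1-(1+r)^(-n))/r = $43,748.98


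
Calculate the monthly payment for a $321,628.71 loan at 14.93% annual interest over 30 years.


Loan payment formula: PMT = PV × r / (1 − (1 + r)^(−n))
Monthly rate r = 0.1493/12 ≈ 0.01244167, n = 360 months
Denominator: 1 − (1 + 0.1493/12)^(−360) = 0.988337
PMT = $321,628.71 × (0.1493/12) / 0.988337
PMT = $4,048.82 per month

PMT = PV × r / (1-(1+r)^(-n)) = $4,048.82/month


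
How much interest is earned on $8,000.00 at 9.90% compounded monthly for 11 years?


Compound interest earned = final amount − principal.
A = P(1 + r/n)^(nt) = $8,000.00 × (1 + 0.099/12)^(12 × 11) = $23,664.45
Interest = A − P = $23,664.45 − $8,000.00 = $15,664.45

Interest = A - P = $15,664.45


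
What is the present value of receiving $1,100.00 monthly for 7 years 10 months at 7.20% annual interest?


Present value of an ordinary annuity: PV = PMT × (1 − (1 + r)^(−n)) / r
Monthly rate r = 0.072/12 = 0.006, n = 94
PV = $1,100.00 × (1 − (1 + 0.072/12)^(−94)) / (0.072/12)
PV = $1,100.00 × 71.685268
PV = $78,853.79

PV = PMT × (1-(1+r)^(-n))/r = $78,853.79


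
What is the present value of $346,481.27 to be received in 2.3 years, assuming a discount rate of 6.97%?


Present value formula: PV = FV / (1 + r)^t
PV = $346,481.27 / (1 + 0.0697)^2.3
PV = $346,481.27 / 1.16762286
PV = $296,740.74

PV = FV / (1 + r)^t = $296,740.74


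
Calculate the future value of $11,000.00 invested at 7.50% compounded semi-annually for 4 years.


Compound interest formula: A = P(1 + r/n)^(nt)
A = $11,000.00 × (1 + 0.075/2)^(2 × 4)
Growth factor: (1 + 0.075/2)^8 = 1.342471
A = $11,000.00 × 1.342471
A = $14,767.18

A = P(1 + r/n)^(nt) = $14,767.18


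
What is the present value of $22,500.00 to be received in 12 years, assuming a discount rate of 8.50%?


Present value formula: PV = FV / (1 + r)^t
PV = $22,500.00 / (1 + 0.085)^12
PV = $22,500.00 / 2.661686
PV = $8,453.29

PV = FV / (1 + r)^t = $8,453.29


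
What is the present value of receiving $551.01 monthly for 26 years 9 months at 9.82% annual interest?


Present value of an ordinary annuity: PV = PMT × (1 − (1 + r)^(−n)) / r
Monthly rate r = 0.0982/12 ≈ 0.00818333, n = 321
PV = $551.01 × (1 − (1 + 0.0982/12)^(−321)) / (0.0982/12)
PV = $551.01 × 113.268885
PV = $62,412.29

PV = PMT × (1-(1+r)^(-n))/r = $62,412.29


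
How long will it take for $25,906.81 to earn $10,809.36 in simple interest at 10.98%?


Rearrange the simple interest formula for t:
I = P × r × t  ⇒  t = I / (P × r)
t = $10,809.36 / ($25,906.81 × 0.1098)
t = 3.8

t = I/(P×r) = 3.8 years


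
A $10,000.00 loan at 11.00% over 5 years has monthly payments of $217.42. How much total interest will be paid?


Total paid over the life of the loan = PMT × n.
Total paid = $217.42 × 60 = $13,045.20
Total interest = total paid − principal = $13,045.20 − $10,000.00 = $3,045.20

Total interest = (PMT × n) - PV = $3,045.20


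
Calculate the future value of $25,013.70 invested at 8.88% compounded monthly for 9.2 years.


Compound interest formula: A = P(1 + r/n)^(nt)
A = $25,013.70 × (1 + 0.0888/12)^(12 × 9.2)
Growth factor: (1 + 0.0888/12)^110.4 = 2.2568095
A = $25,013.70 × 2.2568095
A = $56,451.16

A = P(1 + r/n)^(nt) = $56,451.16


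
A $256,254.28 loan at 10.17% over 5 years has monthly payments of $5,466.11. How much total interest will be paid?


Total paid over the life of the loan = PMT × n.
Total paid = $5,466.11 × 60 = $327,966.60
Total interest = total paid − principal = $327,966.60 − $256,254.28 = $71,712.32

Total interest = (PMT × n) - PV = $71,712.32


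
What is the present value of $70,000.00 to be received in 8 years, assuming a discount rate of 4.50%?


Present value formula: PV = FV / (1 + r)^t
PV = $70,000.00 / (1 + 0.045)^8
PV = $70,000.00 / 1.4221006
PV = $49,222.96

PV = FV / (1 + r)^t = $49,222.96


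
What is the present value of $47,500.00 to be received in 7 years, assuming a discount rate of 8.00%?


Present value formula: PV = FV / (1 + r)^t
PV = $47,500.00 / (1 + 0.08)^7
PV = $47,500.00 / 1.7138243
PV = $27,715.79

PV = FV / (1 + r)^t = $27,715.79


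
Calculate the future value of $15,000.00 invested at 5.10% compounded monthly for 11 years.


Compound interest formula: A = P(1 + r/n)^(nt)
A = $15,000.00 × (1 + 0.051/12)^(12 × 11)
Growth factor: (1 + 0.051/12)^132 = 1.750342
A = $15,000.00 × 1.750342
A = $26,255.13

A = P(1 + r/n)^(nt) = $26,255.13


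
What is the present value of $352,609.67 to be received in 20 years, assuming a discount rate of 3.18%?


Present value formula: PV = FV / (1 + r)^t
PV = $352,609.67 / (1 + 0.0318)^20
PV = $352,609.67 / 1.87029654
PV = $188,531.42

PV = FV / (1 + r)^t = $188,531.42


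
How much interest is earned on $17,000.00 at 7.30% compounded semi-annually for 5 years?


Compound interest earned = final amount − principal.
A = P(1 + r/n)^(nt) = $17,000.00 × (1 + 0.073/2)^(2 × 5) = $24,329.99
Interest = A − P = $24,329.99 − $17,000.00 = $7,329.99

Interest = A - P = $7,329.99


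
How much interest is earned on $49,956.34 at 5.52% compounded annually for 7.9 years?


Compound interest earned = final amount − principal.
A = P(1 + r/n)^(nt) = $49,956.34 × (1 + 0.0552/1)^(1 × 7.9) = $76,372.22
Interest = A − P = $76,372.22 − $49,956.34 = $26,415.88

Interest = A - P = $26,415.88


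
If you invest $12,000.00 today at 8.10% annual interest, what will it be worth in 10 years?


Future value formula: FV = PV × (1 + r)^t
FV = $12,000.00 × (1 + 0.081)^10
FV = $12,000.00 × 2.1789985
FV = $26,147.98

FV = PV × (1 + r)^t = $26,147.98


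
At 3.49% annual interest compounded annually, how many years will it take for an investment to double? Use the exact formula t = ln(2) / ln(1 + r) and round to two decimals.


Doubling condition: (1 + r)^t = 2
Take ln of both sides: t × ln(1 + r) = ln(2)
t = ln(2) / ln(1 + r)
t = 0.693147 / 0.034305
t = 20.21

t = ln(2) / ln(1 + r) = 20.21 years


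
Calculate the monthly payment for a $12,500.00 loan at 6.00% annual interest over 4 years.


Loan payment formula: PMT = PV × r / (1 − (1 + r)^(−n))
Monthly rate r = 0.06/12 = 0.005, n = 48 months
Denominator: 1 − (1 + 0.06/12)^(−48) = 0.212902
PMT = $12,500.00 × (0.06/12) / 0.212902
PMT = $293.56 per month

PMT = PV × r / (1-(1+r)^(-n)) = $293.56/month


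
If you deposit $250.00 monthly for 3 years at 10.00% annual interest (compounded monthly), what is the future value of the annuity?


Future value of an ordinary annuity: FV = PMT × ((1 + r)^n − 1) / r
Monthly rate r = 0.1/12 ≈ 0.00833333, n = 36
FV = $250.00 × ((1 + 0.1/12)^36 − 1) / (0.1/12)
FV = $250.00 × 41.781821
FV = $10,445.46

FV = PMT × ((1+r)^n - 1)/r = $10,445.46


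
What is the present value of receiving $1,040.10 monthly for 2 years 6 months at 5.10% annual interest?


Present value of an ordinary annuity: PV = PMT × (1 − (1 + r)^(−n)) / r
Monthly rate r = 0.051/12 = 0.00425, n = 30
PV = $1,040.10 × (1 − (1 + 0.051/12)^(−30)) / (0.051/12)
PV = $1,040.10 × 28.110287
PV = $29,237.51

PV = PMT × (1-(1+r)^(-n))/r = $29,237.51


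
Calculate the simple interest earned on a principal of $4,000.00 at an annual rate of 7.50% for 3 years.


Simple interest formula: I = P × r × t
I = $4,000.00 × 0.075 × 3
I = $900.00

I = P × r × t = $900.00


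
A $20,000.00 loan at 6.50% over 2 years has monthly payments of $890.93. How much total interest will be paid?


Total paid over the life of the loan = PMT × n.
Total paid = $890.93 × 24 = $21,382.32
Total interest = total paid − principal = $21,382.32 − $20,000.00 = $1,382.32

Total interest = (PMT × n) - PV = $1,382.32


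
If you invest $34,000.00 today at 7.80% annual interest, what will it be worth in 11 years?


Future value formula: FV = PV × (1 + r)^t
FV = $34,000.00 × (1 + 0.078)^11
FV = $34,000.00 × 2.284580
FV = $77,675.72

FV = PV × (1 + r)^t = $77,675.72


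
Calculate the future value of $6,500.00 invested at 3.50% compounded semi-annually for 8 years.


Compound interest formula: A = P(1 + r/n)^(nt)
A = $6,500.00 × (1 + 0.035/2)^(2 × 8)
Growth factor: (1 + 0.035/2)^16 = 1.319929
A = $6,500.00 × 1.319929
A = $8,579.54

A = P(1 + r/n)^(nt) = $8,579.54


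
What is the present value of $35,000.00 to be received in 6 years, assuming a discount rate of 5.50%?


Present value formula: PV = FV / (1 + r)^t
PV = $35,000.00 / (1 + 0.055)^6
PV = $35,000.00 / 1.378843
PV = $25,383.60

PV = FV / (1 + r)^t = $25,383.60


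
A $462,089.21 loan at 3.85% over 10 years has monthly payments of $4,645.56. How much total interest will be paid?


Total paid over the life of the loan = PMT × n.
Total paid = $4,645.56 × 120 = $557,467.20
Total interest = total paid − principal = $557,467.20 − $462,089.21 = $95,377.99

Total interest = (PMT × n) - PV = $95,377.99


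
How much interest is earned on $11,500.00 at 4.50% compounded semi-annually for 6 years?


Compound interest earned = final amount − principal.
A = P(1 + r/n)^(nt) = $11,500.00 × (1 + 0.045/2)^(2 × 6) = $15,019.57
Interest = A − P = $15,019.57 − $11,500.00 = $3,519.57

Interest = A - P = $3,519.57


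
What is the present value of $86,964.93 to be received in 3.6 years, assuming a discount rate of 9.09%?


Present value formula: PV = FV / (1 + r)^t
PV = $86,964.93 / (1 + 0.0909)^3.6
PV = $86,964.93 / 1.36781005
PV = $63,579.68

PV = FV / (1 + r)^t = $63,579.68


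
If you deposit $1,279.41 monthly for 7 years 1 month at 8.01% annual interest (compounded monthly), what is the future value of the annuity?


Future value of an ordinary annuity: FV = PMT × ((1 + r)^n − 1) / r
Monthly rate r = 0.0801/12 = 0.006675, n = 85
FV = $1,279.41 × ((1 + 0.0801/12)^85 − 1) / (0.0801/12)
FV = $1,279.41 × 113.904078
FV = $145,730.02

FV = PMT × ((1+r)^n - 1)/r = $145,730.02


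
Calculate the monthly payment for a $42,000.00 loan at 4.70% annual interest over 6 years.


Loan payment formula: PMT = PV × r / (1 − (1 + r)^(−n))
Monthly rate r = 0.047/12 ≈ 0.00391667, n = 72 months
Denominator: 1 − (1 + 0.047/12)^(−72) = 0.245311
PMT = $42,000.00 × (0.047/12) / 0.245311
PMT = $670.58 per month

PMT = PV × r / (1-(1+r)^(-n)) = $670.58/month


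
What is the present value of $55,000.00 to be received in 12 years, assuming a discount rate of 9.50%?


Present value formula: PV = FV / (1 + r)^t
PV = $55,000.00 / (1 + 0.095)^12
PV = $55,000.00 / 2.971457
PV = $18,509.44

PV = FV / (1 + r)^t = $18,509.44


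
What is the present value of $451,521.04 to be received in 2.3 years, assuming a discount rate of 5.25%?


Present value formula: PV = FV / (1 + r)^t
PV = $451,521.04 / (1 + 0.0525)^2.3
PV = $451,521.04 / 1.12489203
PV = $401,390.56

PV = FV / (1 + r)^t = $401,390.56


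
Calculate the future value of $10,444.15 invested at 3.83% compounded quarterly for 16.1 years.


Compound interest formula: A = P(1 + r/n)^(nt)
A = $10,444.15 × (1 + 0.0383/4)^(4 × 16.1)
Growth factor: (1 + 0.0383/4)^64.4 = 1.8472473
A = $10,444.15 × 1.8472473
A = $19,292.93

A = P(1 + r/n)^(nt) = $19,292.93


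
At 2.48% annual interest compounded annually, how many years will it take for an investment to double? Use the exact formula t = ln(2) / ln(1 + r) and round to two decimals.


Doubling condition: (1 + r)^t = 2
Take ln of both sides: t × ln(1 + r) = ln(2)
t = ln(2) / ln(1 + r)
t = 0.693147 / 0.0244975
t = 28.29

t = ln(2) / ln(1 + r) = 28.29 years


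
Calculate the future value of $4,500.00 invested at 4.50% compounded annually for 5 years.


Compound interest formula: A = P(1 + r/n)^(nt)
A = $4,500.00 × (1 + 0.045/1)^(1 × 5)
Growth factor: (1 + 0.045/1)^5 = 1.246182
A = $4,500.00 × 1.246182
A = $5,607.82

A = P(1 + r/n)^(nt) = $5,607.82


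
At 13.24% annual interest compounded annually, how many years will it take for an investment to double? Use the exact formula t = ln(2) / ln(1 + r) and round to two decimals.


Doubling condition: (1 + r)^t = 2
Take ln of both sides: t × ln(1 + r) = ln(2)
t = ln(2) / ln(1 + r)
t = 0.693147 / 0.124339
t = 5.57

t = ln(2) / ln(1 + r) = 5.57 years


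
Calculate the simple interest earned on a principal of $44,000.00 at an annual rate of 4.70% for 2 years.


Simple interest formula: I = P × r × t
I = $44,000.00 × 0.047 × 2
I = $4,136.00

I = P × r × t = $4,136.00


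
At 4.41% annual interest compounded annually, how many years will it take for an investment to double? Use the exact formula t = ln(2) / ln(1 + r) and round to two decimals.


Doubling condition: (1 + r)^t = 2
Take ln of both sides: t × ln(1 + r) = ln(2)
t = ln(2) / ln(1 + r)
t = 0.693147 / 0.043155
t = 16.06

t = ln(2) / ln(1 + r) = 16.06 years


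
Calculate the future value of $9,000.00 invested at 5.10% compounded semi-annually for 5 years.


Compound interest formula: A = P(1 + r/n)^(nt)
A = $9,000.00 × (1 + 0.051/2)^(2 × 5)
Growth factor: (1 + 0.051/2)^10 = 1.2863426
A = $9,000.00 × 1.2863426
A = $11,577.08

A = P(1 + r/n)^(nt) = $11,577.08


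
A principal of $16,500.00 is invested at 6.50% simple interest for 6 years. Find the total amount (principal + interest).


Total amount formula: A = P(1 + rt) = P + P·r·t
Interest: I = P × r × t = $16,500.00 × 0.065 × 6 = $6,435.00
A = P + I = $16,500.00 + $6,435.00 = $22,935.00

A = P + I = P(1 + rt) = $22,935.00


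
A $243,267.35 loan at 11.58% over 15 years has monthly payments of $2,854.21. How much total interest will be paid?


Total paid over the life of the loan = PMT × n.
Total paid = $2,854.21 × 180 = $513,757.80
Total interest = total paid − principal = $513,757.80 − $243,267.35 = $270,490.45

Total interest = (PMT × n) - PV = $270,490.45


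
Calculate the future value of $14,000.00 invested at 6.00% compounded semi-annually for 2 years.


Compound interest formula: A = P(1 + r/n)^(nt)
A = $14,000.00 × (1 + 0.06/2)^(2 × 2)
Growth factor: (1 + 0.06/2)^4 = 1.1255088
A = $14,000.00 × 1.1255088
A = $15,757.12

A = P(1 + r/n)^(nt) = $15,757.12


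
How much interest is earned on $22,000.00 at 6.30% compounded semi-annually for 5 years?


Compound interest earned = final amount − principal.
A = P(1 + r/n)^(nt) = $22,000.00 × (1 + 0.063/2)^(2 × 5) = $29,999.57
Interest = A − P = $29,999.57 − $22,000.00 = $7,999.57

Interest = A - P = $7,999.57


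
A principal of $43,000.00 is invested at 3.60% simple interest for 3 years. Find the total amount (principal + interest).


Total amount formula: A = P(1 + rt) = P + P·r·t
Interest: I = P × r × t = $43,000.00 × 0.036 × 3 = $4,644.00
A = P + I = $43,000.00 + $4,644.00 = $47,644.00

A = P + I = P(1 + rt) = $47,644.00


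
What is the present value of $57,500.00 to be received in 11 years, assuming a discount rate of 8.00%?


Present value formula: PV = FV / (1 + r)^t
PV = $57,500.00 / (1 + 0.08)^11
PV = $57,500.00 / 2.331639
PV = $24,660.76

PV = FV / (1 + r)^t = $24,660.76


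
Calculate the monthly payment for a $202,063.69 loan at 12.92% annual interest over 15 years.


Loan payment formula: PMT = PV × r / (1 − (1 + r)^(−n))
Monthly rate r = 0.1292/12 ≈ 0.01076667, n = 180 months
Denominator: 1 − (1 + 0.1292/12)^(−180) = 0.854509
PMT = $202,063.69 × (0.1292/12) / 0.854509
PMT = $2,545.97 per month

PMT = PV × r / (1-(1+r)^(-n)) = $2,545.97/month


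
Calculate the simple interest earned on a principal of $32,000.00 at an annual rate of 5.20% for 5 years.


Simple interest formula: I = P × r × t
I = $32,000.00 × 0.052 × 5
I = $8,320.00

I = P × r × t = $8,320.00


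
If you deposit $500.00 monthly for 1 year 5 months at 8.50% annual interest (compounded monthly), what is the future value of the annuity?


Future value of an ordinary annuity: FV = PMT × ((1 + r)^n − 1) / r
Monthly rate r = 0.085/12 ≈ 0.00708333, n = 17
FV = $500.00 × ((1 + 0.085/12)^17 − 1) / (0.085/12)
FV = $500.00 × 17.998313
FV = $8,999.16

FV = PMT × ((1+r)^n - 1)/r = $8,999.16


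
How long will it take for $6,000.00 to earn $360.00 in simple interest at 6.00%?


Rearrange the simple interest formula for t:
I = P × r × t  ⇒  t = I / (P × r)
t = $360.00 / ($6,000.00 × 0.06)
t = 1

t = I/(P×r) = 1 year


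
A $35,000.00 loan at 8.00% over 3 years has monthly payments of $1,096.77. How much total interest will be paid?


Total paid over the life of the loan = PMT × n.
Total paid = $1,096.77 × 36 = $39,483.72
Total interest = total paid − principal = $39,483.72 − $35,000.00 = $4,483.72

Total interest = (PMT × n) - PV = $4,483.72


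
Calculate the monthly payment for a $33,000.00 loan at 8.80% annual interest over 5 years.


Loan payment formula: PMT = PV × r / (1 − (1 + r)^(−n))
Monthly rate r = 0.088/12 ≈ 0.00733333, n = 60 months
Denominator: 1 − (1 + 0.088/12)^(−60) = 0.354929
PMT = $33,000.00 × (0.088/12) / 0.354929
PMT = $681.83 per month

PMT = PV × r / (1-(1+r)^(-n)) = $681.83/month


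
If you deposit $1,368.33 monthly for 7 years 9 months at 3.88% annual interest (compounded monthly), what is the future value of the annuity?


Future value of an ordinary annuity: FV = PMT × ((1 + r)^n − 1) / r
Monthly rate r = 0.0388/12 ≈ 0.00323333, n = 93
FV = $1,368.33 × ((1 + 0.0388/12)^93 − 1) / (0.0388/12)
FV = $1,368.33 × 108.293487
FV = $148,181.23

FV = PMT × ((1+r)^n - 1)/r = $148,181.23


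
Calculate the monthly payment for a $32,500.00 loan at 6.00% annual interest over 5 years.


Loan payment formula: PMT = PV × r / (1 − (1 + r)^(−n))
Monthly rate r = 0.06/12 = 0.005, n = 60 months
Denominator: 1 − (1 + 0.06/12)^(−60) = 0.258628
PMT = $32,500.00 × (0.06/12) / 0.258628
PMT = $628.32 per month

PMT = PV × r / (1-(1+r)^(-n)) = $628.32/month


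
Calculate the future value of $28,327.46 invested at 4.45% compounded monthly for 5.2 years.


Compound interest formula: A = P(1 + r/n)^(nt)
A = $28,327.46 × (1 + 0.0445/12)^(12 × 5.2)
Growth factor: (1 + 0.0445/12)^62.4 = 1.259824
A = $28,327.46 × 1.259824
A = $35,687.61

A = P(1 + r/n)^(nt) = $35,687.61


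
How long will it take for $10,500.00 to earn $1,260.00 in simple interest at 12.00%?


Rearrange the simple interest formula for t:
I = P × r × t  ⇒  t = I / (P × r)
t = $1,260.00 / ($10,500.00 × 0.12)
t = 1

t = I/(P×r) = 1 year


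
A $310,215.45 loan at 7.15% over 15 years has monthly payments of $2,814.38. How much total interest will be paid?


Total paid over the life of the loan = PMT × n.
Total paid = $2,814.38 × 180 = $506,588.40
Total interest = total paid − principal = $506,588.40 − $310,215.45 = $196,372.95

Total interest = (PMT × n) - PV = $196,372.95


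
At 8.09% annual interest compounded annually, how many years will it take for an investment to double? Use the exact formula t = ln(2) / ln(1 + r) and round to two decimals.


Doubling condition: (1 + r)^t = 2
Take ln of both sides: t × ln(1 + r) = ln(2)
t = ln(2) / ln(1 + r)
t = 0.693147 / 0.077794
t = 8.91

t = ln(2) / ln(1 + r) = 8.91 years


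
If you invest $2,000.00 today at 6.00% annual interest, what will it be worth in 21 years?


Future value formula: FV = PV × (1 + r)^t
FV = $2,000.00 × (1 + 0.06)^21
FV = $2,000.00 × 3.399564
FV = $6,799.13

FV = PV × (1 + r)^t = $6,799.13


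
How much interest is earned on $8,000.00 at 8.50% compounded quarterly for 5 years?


Compound interest earned = final amount − principal.
A = P(1 + r/n)^(nt) = $8,000.00 × (1 + 0.085/4)^(4 × 5) = $12,182.36
Interest = A − P = $12,182.36 − $8,000.00 = $4,182.36

Interest = A - P = $4,182.36


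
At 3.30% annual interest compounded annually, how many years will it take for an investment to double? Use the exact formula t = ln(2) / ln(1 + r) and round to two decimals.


Doubling condition: (1 + r)^t = 2
Take ln of both sides: t × ln(1 + r) = ln(2)
t = ln(2) / ln(1 + r)
t = 0.693147 / 0.032467
t = 21.35

t = ln(2) / ln(1 + r) = 21.35 years


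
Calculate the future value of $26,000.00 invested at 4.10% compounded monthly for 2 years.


Compound interest formula: A = P(1 + r/n)^(nt)
A = $26,000.00 × (1 + 0.041/12)^(12 × 2)
Growth factor: (1 + 0.041/12)^24 = 1.0853041
A = $26,000.00 × 1.0853041
A = $28,217.91

A = P(1 + r/n)^(nt) = $28,217.91


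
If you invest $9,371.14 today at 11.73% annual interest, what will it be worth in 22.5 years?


Future value formula: FV = PV × (1 + r)^t
FV = $9,371.14 × (1 + 0.1173)^22.5
FV = $9,371.14 × 12.1288737
FV = $113,661.37

FV = PV × (1 + r)^t = $113,661.37


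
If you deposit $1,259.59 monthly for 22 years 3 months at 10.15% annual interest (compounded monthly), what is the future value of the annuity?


Future value of an ordinary annuity: FV = PMT × ((1 + r)^n − 1) / r
Monthly rate r = 0.1015/12 ≈ 0.00845833, n = 267
FV = $1,259.59 × ((1 + 0.1015/12)^267 − 1) / (0.1015/12)
FV = $1,259.59 × 1002.217724
FV = $1,262,383.42

FV = PMT × ((1+r)^n - 1)/r = $1,262,383.42


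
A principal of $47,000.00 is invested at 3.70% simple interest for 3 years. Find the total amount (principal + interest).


Total amount formula: A = P(1 + rt) = P + P·r·t
Interest: I = P × r × t = $47,000.00 × 0.037 × 3 = $5,217.00
A = P + I = $47,000.00 + $5,217.00 = $52,217.00

A = P + I = P(1 + rt) = $52,217.00


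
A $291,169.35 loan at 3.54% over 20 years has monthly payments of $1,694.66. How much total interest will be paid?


Total paid over the life of the loan = PMT × n.
Total paid = $1,694.66 × 240 = $406,718.40
Total interest = total paid − principal = $406,718.40 − $291,169.35 = $115,549.05

Total interest = (PMT × n) - PV = $115,549.05


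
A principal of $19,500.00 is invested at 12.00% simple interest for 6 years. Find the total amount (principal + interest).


Total amount formula: A = P(1 + rt) = P + P·r·t
Interest: I = P × r × t = $19,500.00 × 0.12 × 6 = $14,040.00
A = P + I = $19,500.00 + $14,040.00 = $33,540.00

A = P + I = P(1 + rt) = $33,540.00


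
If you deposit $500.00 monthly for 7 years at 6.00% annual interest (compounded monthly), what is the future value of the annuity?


Future value of an ordinary annuity: FV = PMT × ((1 + r)^n − 1) / r
Monthly rate r = 0.06/12 = 0.005, n = 84
FV = $500.00 × ((1 + 0.06/12)^84 − 1) / (0.06/12)
FV = $500.00 × 104.073927
FV = $52,036.96

FV = PMT × ((1+r)^n - 1)/r = $52,036.96


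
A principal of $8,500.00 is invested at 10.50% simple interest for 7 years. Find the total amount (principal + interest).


Total amount formula: A = P(1 + rt) = P + P·r·t
Interest: I = P × r × t = $8,500.00 × 0.105 × 7 = $6,247.50
A = P + I = $8,500.00 + $6,247.50 = $14,747.50

A = P + I = P(1 + rt) = $14,747.50


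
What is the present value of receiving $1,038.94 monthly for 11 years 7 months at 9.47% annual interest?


Present value of an ordinary annuity: PV = PMT × (1 − (1 + r)^(−n)) / r
Monthly rate r = 0.0947/12 ≈ 0.00789167, n = 139
PV = $1,038.94 × (1 − (1 + 0.0947/12)^(−139)) / (0.0947/12)
PV = $1,038.94 × 84.224109
PV = $87,503.80

PV = PMT × (1-(1+r)^(-n))/r = $87,503.80


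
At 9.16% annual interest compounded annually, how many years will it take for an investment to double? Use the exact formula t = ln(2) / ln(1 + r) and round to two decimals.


Doubling condition: (1 + r)^t = 2
Take ln of both sides: t × ln(1 + r) = ln(2)
t = ln(2) / ln(1 + r)
t = 0.693147 / 0.087645
t = 7.91

t = ln(2) / ln(1 + r) = 7.91 years


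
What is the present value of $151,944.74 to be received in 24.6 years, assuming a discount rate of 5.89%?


Present value formula: PV = FV / (1 + r)^t
PV = $151,944.74 / (1 + 0.0589)^24.6
PV = $151,944.74 / 4.087255
PV = $37,175.25

PV = FV / (1 + r)^t = $37,175.25


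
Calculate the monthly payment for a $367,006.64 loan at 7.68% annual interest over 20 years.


Loan payment formula: PMT = PV × r / (1 − (1 + r)^(−n))
Monthly rate r = 0.0768/12 = 0.0064, n = 240 months
Denominator: 1 − (1 + 0.0768/12)^(−240) = 0.7837036
PMT = $367,006.64 × (0.0768/12) / 0.7837036
PMT = $2,997.11 per month

PMT = PV × r / (1-(1+r)^(-n)) = $2,997.11/month


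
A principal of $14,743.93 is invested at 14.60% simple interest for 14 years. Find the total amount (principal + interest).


Total amount formula: A = P(1 + rt) = P + P·r·t
Interest: I = P × r × t = $14,743.93 × 0.146 × 14 = $30,136.59
A = P + I = $14,743.93 + $30,136.59 = $44,880.52

A = P + I = P(1 + rt) = $44,880.52


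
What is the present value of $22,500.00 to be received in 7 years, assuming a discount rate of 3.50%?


Present value formula: PV = FV / (1 + r)^t
PV = $22,500.00 / (1 + 0.035)^7
PV = $22,500.00 / 1.272279
PV = $17,684.80

PV = FV / (1 + r)^t = $17,684.80


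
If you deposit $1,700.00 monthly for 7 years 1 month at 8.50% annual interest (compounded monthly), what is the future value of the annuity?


Future value of an ordinary annuity: FV = PMT × ((1 + r)^n − 1) / r
Monthly rate r = 0.085/12 ≈ 0.00708333, n = 85
FV = $1,700.00 × ((1 + 0.085/12)^85 − 1) / (0.085/12)
FV = $1,700.00 × 116.053791
FV = $197,291.44

FV = PMT × ((1+r)^n - 1)/r = $197,291.44


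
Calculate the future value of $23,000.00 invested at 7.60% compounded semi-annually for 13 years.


Compound interest formula: A = P(1 + r/n)^(nt)
A = $23,000.00 × (1 + 0.076/2)^(2 × 13)
Growth factor: (1 + 0.076/2)^26 = 2.637128
A = $23,000.00 × 2.637128
A = $60,653.94

A = P(1 + r/n)^(nt) = $60,653.94


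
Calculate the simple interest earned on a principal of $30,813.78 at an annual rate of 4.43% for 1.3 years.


Simple interest formula: I = P × r × t
I = $30,813.78 × 0.0443 × 1.3
I = $1,774.57

I = P × r × t = $1,774.57


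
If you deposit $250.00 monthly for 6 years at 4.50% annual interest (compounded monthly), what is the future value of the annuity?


Future value of an ordinary annuity: FV = PMT × ((1 + r)^n − 1) / r
Monthly rate r = 0.045/12 = 0.00375, n = 72
FV = $250.00 × ((1 + 0.045/12)^72 − 1) / (0.045/12)
FV = $250.00 × 82.480827
FV = $20,620.21

FV = PMT × ((1+r)^n - 1)/r = $20,620.21
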